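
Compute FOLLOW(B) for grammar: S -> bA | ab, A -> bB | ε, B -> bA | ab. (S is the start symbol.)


$ ∈ FOLLOW(S). For each A -> αBβ: add FIRST(β)\{ε} to FOLLOW(B); if β nullable, add FOLLOW(A).
FOLLOW(B) = {$}


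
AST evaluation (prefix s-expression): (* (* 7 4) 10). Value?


Evaluate inner: (* 7 4) = 28
Evaluate root: (* 28 10) = 280
Result: 280


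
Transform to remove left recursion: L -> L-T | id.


Left-recursive alternatives: L-T; non-recursive: id
Introduce L': L -> idL', L' -> -TL' | ε


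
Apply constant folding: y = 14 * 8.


14 * 8 = 112 at compile time
Optimized: y = 112


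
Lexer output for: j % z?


Scan left to right, longest-match per lexeme
Tokens: ID(j), OP(%), ID(z)


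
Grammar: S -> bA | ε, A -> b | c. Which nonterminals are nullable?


A nonterminal is nullable iff some alternative derives ε (directly, or every symbol in it is nullable)
Nullable: {S}


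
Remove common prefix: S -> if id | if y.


Common prefix: 'if'
Factored: S -> if S', S' -> id | y


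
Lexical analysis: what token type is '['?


Pattern: delimiter/punctuation
Type: PUNCTUATION


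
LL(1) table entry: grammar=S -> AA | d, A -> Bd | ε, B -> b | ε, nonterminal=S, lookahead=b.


For [S, b]: 'b' ∈ FIRST(AA)
Entry: S -> AA


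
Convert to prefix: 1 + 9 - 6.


left-to-right (same/higher precedence on left): tree is (- (+ 1 9) 6)
Prefix: - + 1 9 6


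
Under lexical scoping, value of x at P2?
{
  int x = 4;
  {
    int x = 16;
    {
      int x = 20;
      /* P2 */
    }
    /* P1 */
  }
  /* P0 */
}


x declared in the same block as P2
x = 20


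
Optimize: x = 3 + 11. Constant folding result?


3 + 11 = 14 at compile time
Optimized: x = 14


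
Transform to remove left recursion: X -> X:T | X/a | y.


Left-recursive alternatives: X:T, X/a; non-recursive: y
Introduce X': X -> yX', X' -> :TX' | /aX' | ε


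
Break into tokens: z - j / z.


Scan left to right, longest-match per lexeme
Tokens: ID(z), OP(-), ID(j), OP(/), ID(z)


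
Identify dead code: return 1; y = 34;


statement follows a return and is unreachable
Dead: 'y = 34'


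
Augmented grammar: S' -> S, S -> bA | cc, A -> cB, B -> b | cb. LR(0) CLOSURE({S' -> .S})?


Start: S' -> .S
For each item with dot before a nonterminal B, add B -> .γ for every B-production
Closure: [S' -> .S, S -> .bA, S -> .cc]


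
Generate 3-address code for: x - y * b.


Break into single-operator statements:
t1 = y * b
t2 = x - t1


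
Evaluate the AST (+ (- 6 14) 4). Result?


Evaluate inner: (- 6 14) = -8
Evaluate root: (+ -8 4) = -4
Result: -4


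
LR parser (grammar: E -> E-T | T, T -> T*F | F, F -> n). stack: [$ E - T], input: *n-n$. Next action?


'*' can extend T; shift to build T -> T*F
Action: shift


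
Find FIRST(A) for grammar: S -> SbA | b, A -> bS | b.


Per alternative of A: FIRST(bS) = {b}; FIRST(b) = {b}
FIRST(A) = {b}


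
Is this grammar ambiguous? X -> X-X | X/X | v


'v-v/v' has two parse trees (no precedence encoded between - and /)
Ambiguous


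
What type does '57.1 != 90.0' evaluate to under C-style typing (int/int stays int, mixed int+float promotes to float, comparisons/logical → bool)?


Operand types: float != float
Rule: comparison yields bool
Result type: bool


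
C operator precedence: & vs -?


'-' is additive (level 9); '&' is bitwise AND (level 5)
Higher level binds tighter
'-' has higher precedence than '&'


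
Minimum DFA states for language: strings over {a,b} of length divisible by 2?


Track length mod 2: states 0..1, accept at 0
Minimal DFA: 2 states


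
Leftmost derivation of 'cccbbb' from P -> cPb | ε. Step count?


Derivation: P => cPb => ccPbb => cccPbbb => cccbbb
Steps: 4


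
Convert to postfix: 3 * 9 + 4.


Left to right (same or higher precedence on left)
Postfix: 3 9 * 4 +


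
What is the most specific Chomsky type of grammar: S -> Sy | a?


Left-linear: every RHS is a terminal or one nonterminal followed by a terminal
Classification: Type 3 (Regular)


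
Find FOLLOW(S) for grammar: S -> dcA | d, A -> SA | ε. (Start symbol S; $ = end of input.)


$ ∈ FOLLOW(S). For each A -> αBβ: add FIRST(β)\{ε} to FOLLOW(B); if β nullable, add FOLLOW(A).
FOLLOW(S) = {$, d}


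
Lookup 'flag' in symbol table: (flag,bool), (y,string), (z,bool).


Lookup 'flag' → type bool


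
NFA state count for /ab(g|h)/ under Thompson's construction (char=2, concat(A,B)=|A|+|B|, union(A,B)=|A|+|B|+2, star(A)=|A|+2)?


Syntax tree has 4 char leaf(s), 1 union(s), 0 star(s)
chars contribute 4×2 = 8; each union adds +2; each star adds +2
Total: 8 + 2 + 0 = 10 states


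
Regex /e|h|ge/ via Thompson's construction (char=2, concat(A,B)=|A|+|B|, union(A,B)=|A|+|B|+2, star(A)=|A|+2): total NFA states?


Syntax tree has 4 char leaf(s), 2 union(s), 0 star(s)
chars contribute 4×2 = 8; each union adds +2; each star adds +2
Total: 8 + 4 + 0 = 12 states


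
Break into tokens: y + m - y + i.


Scan left to right, longest-match per lexeme
Tokens: ID(y), OP(+), ID(m), OP(-), ID(y), OP(+), ID(i)


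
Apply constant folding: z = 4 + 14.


4 + 14 = 18 at compile time
Optimized: z = 18


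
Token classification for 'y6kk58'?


Pattern: letter/underscore followed by alphanumerics, not a keyword
Type: IDENTIFIER


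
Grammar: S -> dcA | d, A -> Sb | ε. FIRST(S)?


Per alternative of S: FIRST(dcA) = {d}; FIRST(d) = {d}
FIRST(S) = {d}


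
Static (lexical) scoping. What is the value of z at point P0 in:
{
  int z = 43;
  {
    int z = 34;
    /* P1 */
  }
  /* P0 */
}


z declared in the same block as P0
z = 43


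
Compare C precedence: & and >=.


'>=' is relational (level 7); '&' is bitwise AND (level 5)
Higher level binds tighter
'>=' has higher precedence than '&'


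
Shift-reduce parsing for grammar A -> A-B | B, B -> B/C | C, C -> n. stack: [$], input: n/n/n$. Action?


no handle on stack; shift 'n'
Action: shift


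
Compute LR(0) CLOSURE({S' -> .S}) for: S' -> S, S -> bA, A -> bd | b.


Start: S' -> .S
For each item with dot before a nonterminal B, add B -> .γ for every B-production
Closure: [S' -> .S, S -> .bA]


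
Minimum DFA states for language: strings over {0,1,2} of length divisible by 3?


Track length mod 3: states 0..2, accept at 0
Minimal DFA: 3 states


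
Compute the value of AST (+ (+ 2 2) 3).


Evaluate inner: (+ 2 2) = 4
Evaluate root: (+ 4 3) = 7
Result: 7


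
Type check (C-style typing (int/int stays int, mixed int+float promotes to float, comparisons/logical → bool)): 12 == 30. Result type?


Operand types: int == int
Rule: comparison yields bool
Result type: bool


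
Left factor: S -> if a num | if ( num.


Common prefix: 'if'
Factored: S -> if S', S' -> a num | ( num


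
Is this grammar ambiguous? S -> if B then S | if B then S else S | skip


dangling else: 'if B then if B then skip else skip' parses two ways
Ambiguous


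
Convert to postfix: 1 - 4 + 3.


Left to right (same or higher precedence on left)
Postfix: 1 4 - 3 +


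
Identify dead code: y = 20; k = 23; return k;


y is assigned but never read
Dead: 'y = 20'


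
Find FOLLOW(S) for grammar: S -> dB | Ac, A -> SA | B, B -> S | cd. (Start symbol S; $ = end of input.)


$ ∈ FOLLOW(S). For each A -> αBβ: add FIRST(β)\{ε} to FOLLOW(B); if β nullable, add FOLLOW(A).
FOLLOW(S) = {$, c, d}


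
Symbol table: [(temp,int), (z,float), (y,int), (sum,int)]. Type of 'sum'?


Lookup 'sum' → type int


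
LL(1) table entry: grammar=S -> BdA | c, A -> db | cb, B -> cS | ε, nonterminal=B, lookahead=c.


For [B, c]: 'c' ∈ FIRST(cS)
Entry: B -> cS


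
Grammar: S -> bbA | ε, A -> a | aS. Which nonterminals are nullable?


A nonterminal is nullable iff some alternative derives ε (directly, or every symbol in it is nullable)
Nullable: {S}


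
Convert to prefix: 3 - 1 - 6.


left-to-right (same/higher precedence on left): tree is (- (- 3 1) 6)
Prefix: - - 3 1 6


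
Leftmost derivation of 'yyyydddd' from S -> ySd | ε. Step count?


Derivation: S => ySd => yySdd => yyySddd => yyyySdddd => yyyydddd
Steps: 5


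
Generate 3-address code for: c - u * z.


Break into single-operator statements:
t1 = u * z
t2 = c - t1


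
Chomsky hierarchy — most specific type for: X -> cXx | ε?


Single nonterminal LHS, but c^n x^n is not regular
Classification: Type 2 (Context-Free)


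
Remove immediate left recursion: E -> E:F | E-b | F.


Left-recursive alternatives: E:F, E-b; non-recursive: F
Introduce E': E -> FE', E' -> :FE' | -bE' | ε


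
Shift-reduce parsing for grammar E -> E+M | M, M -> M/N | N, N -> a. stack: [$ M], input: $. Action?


lookahead ∉ {/} so M won't extend; reduce E -> M
Action: reduce (E -> M)


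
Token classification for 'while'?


Pattern: reserved word
Type: KEYWORD


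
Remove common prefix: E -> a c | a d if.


Common prefix: 'a'
Factored: E -> a E', E' -> c | d if


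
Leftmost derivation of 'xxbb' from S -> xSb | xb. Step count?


Derivation: S => xSb => xxbb
Steps: 2


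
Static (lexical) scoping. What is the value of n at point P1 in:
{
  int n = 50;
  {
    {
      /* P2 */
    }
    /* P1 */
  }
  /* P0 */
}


P1's block does not declare n; resolves to the enclosing declaration at depth 0
n = 50


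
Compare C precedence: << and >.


'<<' is shift (level 8); '>' is relational (level 7)
Higher level binds tighter
'<<' has higher precedence than '>'


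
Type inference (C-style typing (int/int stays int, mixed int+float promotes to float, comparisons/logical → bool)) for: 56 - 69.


Operand types: int - int
Rule: mixed int/float promotes to float; int/int stays int
Result type: int


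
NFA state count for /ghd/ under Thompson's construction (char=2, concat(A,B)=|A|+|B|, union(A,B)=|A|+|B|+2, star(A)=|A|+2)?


Syntax tree has 3 char leaf(s), 0 union(s), 0 star(s)
chars contribute 3×2 = 6; each union adds +2; each star adds +2
Total: 6 + 0 + 0 = 6 states


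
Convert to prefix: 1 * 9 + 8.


left-to-right (same/higher precedence on left): tree is (+ (* 1 9) 8)
Prefix: + * 1 9 8


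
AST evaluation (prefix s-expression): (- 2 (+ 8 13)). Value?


Evaluate inner: (+ 8 13) = 21
Evaluate root: (- 2 21) = -19
Result: -19


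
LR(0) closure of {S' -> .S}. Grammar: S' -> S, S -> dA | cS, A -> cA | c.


Start: S' -> .S
For each item with dot before a nonterminal B, add B -> .γ for every B-production
Closure: [S' -> .S, S -> .dA, S -> .cS]


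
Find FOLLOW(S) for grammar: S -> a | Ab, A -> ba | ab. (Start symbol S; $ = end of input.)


$ ∈ FOLLOW(S). For each A -> αBβ: add FIRST(β)\{ε} to FOLLOW(B); if β nullable, add FOLLOW(A).
FOLLOW(S) = {$}


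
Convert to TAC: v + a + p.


Break into single-operator statements:
t1 = v + a
t2 = t1 + p


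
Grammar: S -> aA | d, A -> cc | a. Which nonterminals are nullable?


A nonterminal is nullable iff some alternative derives ε (directly, or every symbol in it is nullable)
Nullable: {}


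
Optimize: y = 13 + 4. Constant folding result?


13 + 4 = 17 at compile time
Optimized: y = 17


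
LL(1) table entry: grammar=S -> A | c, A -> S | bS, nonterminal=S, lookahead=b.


For [S, b]: 'b' ∈ FIRST(A)
Entry: S -> A


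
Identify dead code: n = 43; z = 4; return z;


n is assigned but never read
Dead: 'n = 43'


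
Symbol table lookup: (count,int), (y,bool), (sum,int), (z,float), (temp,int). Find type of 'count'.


Lookup 'count' → type int


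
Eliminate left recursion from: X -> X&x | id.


Left-recursive alternatives: X&x; non-recursive: id
Introduce X': X -> idX', X' -> &xX' | ε


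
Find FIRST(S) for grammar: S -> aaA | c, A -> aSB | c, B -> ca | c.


Per alternative of S: FIRST(aaA) = {a}; FIRST(c) = {c}
FIRST(S) = {a, c}


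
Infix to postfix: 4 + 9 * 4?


* has higher precedence, evaluate 9*4 first
Postfix: 4 9 4 * +


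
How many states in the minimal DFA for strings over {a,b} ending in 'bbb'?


Track the longest suffix of input matching a prefix of 'bbb': 4 classes (prefixes of length 0..3)
Minimal DFA: 4 states


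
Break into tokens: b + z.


Scan left to right, longest-match per lexeme
Tokens: ID(b), OP(+), ID(z)


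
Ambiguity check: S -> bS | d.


right-linear, alternatives start with distinct terminals 'b' vs 'd': unique leftmost derivation
Unambiguous


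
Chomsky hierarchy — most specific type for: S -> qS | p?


Right-linear: every RHS is a terminal or a terminal followed by one nonterminal
Classification: Type 3 (Regular)


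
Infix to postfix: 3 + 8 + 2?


Left to right (same or higher precedence on left)
Postfix: 3 8 + 2 +


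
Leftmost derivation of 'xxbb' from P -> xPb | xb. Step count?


Derivation: P => xPb => xxbb
Steps: 2


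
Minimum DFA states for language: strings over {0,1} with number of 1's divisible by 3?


Track (count of 1) mod 3: states 0..2, accept at 0
Minimal DFA: 3 states


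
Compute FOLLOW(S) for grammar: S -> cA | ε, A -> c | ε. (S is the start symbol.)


$ ∈ FOLLOW(S). For each A -> αBβ: add FIRST(β)\{ε} to FOLLOW(B); if β nullable, add FOLLOW(A).
FOLLOW(S) = {$}


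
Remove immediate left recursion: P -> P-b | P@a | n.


Left-recursive alternatives: P-b, P@a; non-recursive: n
Introduce P': P -> nP', P' -> -bP' | @aP' | ε


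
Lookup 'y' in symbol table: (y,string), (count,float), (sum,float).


Lookup 'y' → type string


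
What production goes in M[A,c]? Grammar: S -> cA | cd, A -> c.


For [A, c]: 'c' ∈ FIRST(c)
Entry: A -> c


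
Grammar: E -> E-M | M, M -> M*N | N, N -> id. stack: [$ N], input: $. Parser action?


'N' (not preceded by M*) is the handle for M -> N
Action: reduce (M -> N)


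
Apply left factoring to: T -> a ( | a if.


Common prefix: 'a'
Factored: T -> a T', T' -> ( | if


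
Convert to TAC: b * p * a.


Break into single-operator statements:
t1 = b * p
t2 = t1 * a


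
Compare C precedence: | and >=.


'>=' is relational (level 7); '|' is bitwise OR (level 3)
Higher level binds tighter
'>=' has higher precedence than '|'


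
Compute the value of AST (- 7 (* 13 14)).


Evaluate inner: (* 13 14) = 182
Evaluate root: (- 7 182) = -175
Result: -175


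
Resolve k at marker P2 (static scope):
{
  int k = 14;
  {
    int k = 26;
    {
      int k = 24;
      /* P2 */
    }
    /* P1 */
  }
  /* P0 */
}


k declared in the same block as P2
k = 24


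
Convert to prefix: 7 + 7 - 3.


left-to-right (same/higher precedence on left): tree is (- (+ 7 7) 3)
Prefix: - + 7 7 3


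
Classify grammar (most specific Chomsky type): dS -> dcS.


LHS has context (more than one symbol) and |LHS| ≤ |RHS|
Classification: Type 1 (Context-Sensitive)


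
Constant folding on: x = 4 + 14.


4 + 14 = 18 at compile time
Optimized: x = 18


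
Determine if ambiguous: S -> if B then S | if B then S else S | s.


dangling else: 'if B then if B then s else s' parses two ways
Ambiguous


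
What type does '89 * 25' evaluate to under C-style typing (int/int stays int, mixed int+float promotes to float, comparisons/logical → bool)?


Operand types: int * int
Rule: mixed int/float promotes to float; int/int stays int
Result type: int


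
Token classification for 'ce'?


Pattern: letter/underscore followed by alphanumerics, not a keyword
Type: IDENTIFIER


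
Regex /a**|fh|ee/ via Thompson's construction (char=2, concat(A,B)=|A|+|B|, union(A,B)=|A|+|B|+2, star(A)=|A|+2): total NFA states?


Syntax tree has 5 char leaf(s), 2 union(s), 2 star(s)
chars contribute 5×2 = 10; each union adds +2; each star adds +2
Total: 10 + 4 + 4 = 18 states


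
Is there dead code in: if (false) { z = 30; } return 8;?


condition is constant false, so the whole block is unreachable
Dead: 'if (false) { z = 30; }'


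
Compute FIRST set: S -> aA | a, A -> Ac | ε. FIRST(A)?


Per alternative of A: FIRST(Ac) = {c}; FIRST(ε) = {ε}
FIRST(A) = {c, ε}


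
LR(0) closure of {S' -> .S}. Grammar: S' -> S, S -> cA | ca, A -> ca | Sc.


Start: S' -> .S
For each item with dot before a nonterminal B, add B -> .γ for every B-production
Closure: [S' -> .S, S -> .cA, S -> .ca]


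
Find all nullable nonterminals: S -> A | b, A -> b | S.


A nonterminal is nullable iff some alternative derives ε (directly, or every symbol in it is nullable)
Nullable: {}


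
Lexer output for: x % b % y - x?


Scan left to right, longest-match per lexeme
Tokens: ID(x), OP(%), ID(b), OP(%), ID(y), OP(-), ID(x)


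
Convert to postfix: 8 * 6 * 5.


Left to right (same or higher precedence on left)
Postfix: 8 6 * 5 *


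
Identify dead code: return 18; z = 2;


statement follows a return and is unreachable
Dead: 'z = 2'


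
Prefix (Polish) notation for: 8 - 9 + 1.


left-to-right (same/higher precedence on left): tree is (+ (- 8 9) 1)
Prefix: + - 8 9 1


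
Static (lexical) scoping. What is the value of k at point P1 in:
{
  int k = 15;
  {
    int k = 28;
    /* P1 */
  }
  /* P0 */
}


k declared in the same block as P1
k = 28


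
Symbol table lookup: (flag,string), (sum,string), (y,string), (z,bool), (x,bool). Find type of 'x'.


Lookup 'x' → type bool


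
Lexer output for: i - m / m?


Scan left to right, longest-match per lexeme
Tokens: ID(i), OP(-), ID(m), OP(/), ID(m)


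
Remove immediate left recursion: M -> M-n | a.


Left-recursive alternatives: M-n; non-recursive: a
Introduce M': M -> aM', M' -> -nM' | ε


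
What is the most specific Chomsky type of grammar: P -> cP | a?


Right-linear: every RHS is a terminal or a terminal followed by one nonterminal
Classification: Type 3 (Regular)


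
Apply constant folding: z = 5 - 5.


5 - 5 = 0 at compile time
Optimized: z = 0


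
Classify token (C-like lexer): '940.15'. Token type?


Pattern: digits with a decimal point
Type: FLOAT_LITERAL


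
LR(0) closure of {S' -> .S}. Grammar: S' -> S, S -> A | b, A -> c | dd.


Start: S' -> .S
For each item with dot before a nonterminal B, add B -> .γ for every B-production
Closure: [S' -> .S, S -> .A, S -> .b, A -> .c, A -> .dd]


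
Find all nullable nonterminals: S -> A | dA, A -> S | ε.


A nonterminal is nullable iff some alternative derives ε (directly, or every symbol in it is nullable)
Nullable: {A, S}


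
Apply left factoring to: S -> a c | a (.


Common prefix: 'a'
Factored: S -> a S', S' -> c | (


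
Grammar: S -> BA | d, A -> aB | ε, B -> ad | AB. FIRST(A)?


Per alternative of A: FIRST(aB) = {a}; FIRST(ε) = {ε}
FIRST(A) = {a, ε}


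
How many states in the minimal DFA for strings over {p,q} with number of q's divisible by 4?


Track (count of q) mod 4: states 0..3, accept at 0
Minimal DFA: 4 states


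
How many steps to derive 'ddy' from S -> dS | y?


Derivation: S => dS => ddS => ddy
Steps: 3


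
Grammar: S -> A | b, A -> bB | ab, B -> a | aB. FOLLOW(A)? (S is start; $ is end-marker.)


$ ∈ FOLLOW(S). For each A -> αBβ: add FIRST(β)\{ε} to FOLLOW(B); if β nullable, add FOLLOW(A).
FOLLOW(A) = {$}


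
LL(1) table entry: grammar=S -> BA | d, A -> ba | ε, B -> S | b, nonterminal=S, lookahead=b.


For [S, b]: 'b' ∈ FIRST(BA)
Entry: S -> BA


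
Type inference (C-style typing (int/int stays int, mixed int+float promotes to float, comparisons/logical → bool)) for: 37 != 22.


Operand types: int != int
Rule: comparison yields bool
Result type: bool


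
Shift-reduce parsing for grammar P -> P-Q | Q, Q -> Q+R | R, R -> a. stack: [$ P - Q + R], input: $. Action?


handle 'Q+R' on top
Action: reduce (Q -> Q+R)


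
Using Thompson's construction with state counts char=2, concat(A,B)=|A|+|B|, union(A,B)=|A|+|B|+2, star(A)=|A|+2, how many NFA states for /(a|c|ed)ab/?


Syntax tree has 6 char leaf(s), 2 union(s), 0 star(s)
chars contribute 6×2 = 12; each union adds +2; each star adds +2
Total: 12 + 4 + 0 = 16 states


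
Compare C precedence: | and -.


'-' is additive (level 9); '|' is bitwise OR (level 3)
Higher level binds tighter
'-' has higher precedence than '|'


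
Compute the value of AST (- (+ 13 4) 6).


Evaluate inner: (+ 13 4) = 17
Evaluate root: (- 17 6) = 11
Result: 11


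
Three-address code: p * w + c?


Break into single-operator statements:
t1 = p * w
t2 = t1 + c


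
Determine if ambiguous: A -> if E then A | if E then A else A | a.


dangling else: 'if E then if E then a else a' parses two ways
Ambiguous


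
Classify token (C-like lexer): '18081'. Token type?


Pattern: digits only
Type: INTEGER_LITERAL


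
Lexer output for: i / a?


Scan left to right, longest-match per lexeme
Tokens: ID(i), OP(/), ID(a)


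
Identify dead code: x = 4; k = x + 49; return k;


x is read by k's definition; k is returned
No dead code


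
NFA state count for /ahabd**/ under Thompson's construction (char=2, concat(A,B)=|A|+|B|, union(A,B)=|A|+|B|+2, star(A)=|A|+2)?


Syntax tree has 5 char leaf(s), 0 union(s), 2 star(s)
chars contribute 5×2 = 10; each union adds +2; each star adds +2
Total: 10 + 0 + 4 = 14 states


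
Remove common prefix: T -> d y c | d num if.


Common prefix: 'd'
Factored: T -> d T', T' -> y c | num if


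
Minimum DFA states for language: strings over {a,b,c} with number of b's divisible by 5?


Track (count of b) mod 5: states 0..4, accept at 0
Minimal DFA: 5 states


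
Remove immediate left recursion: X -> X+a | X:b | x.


Left-recursive alternatives: X+a, X:b; non-recursive: x
Introduce X': X -> xX', X' -> +aX' | :bX' | ε


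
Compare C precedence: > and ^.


'>' is relational (level 7); '^' is bitwise XOR (level 4)
Higher level binds tighter
'>' has higher precedence than '^'


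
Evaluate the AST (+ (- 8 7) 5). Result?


Evaluate inner: (- 8 7) = 1
Evaluate root: (+ 1 5) = 6
Result: 6


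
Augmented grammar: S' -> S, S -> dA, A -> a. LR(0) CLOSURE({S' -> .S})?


Start: S' -> .S
For each item with dot before a nonterminal B, add B -> .γ for every B-production
Closure: [S' -> .S, S -> .dA]


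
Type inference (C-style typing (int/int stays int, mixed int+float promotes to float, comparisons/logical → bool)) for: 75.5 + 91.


Operand types: float + int
Rule: mixed int/float promotes to float; int/int stays int
Result type: float


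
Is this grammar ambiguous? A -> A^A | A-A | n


'n^n-n' has two parse trees (no precedence encoded between ^ and -)
Ambiguous


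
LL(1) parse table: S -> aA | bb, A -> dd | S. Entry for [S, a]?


For [S, a]: 'a' ∈ FIRST(aA)
Entry: S -> aA


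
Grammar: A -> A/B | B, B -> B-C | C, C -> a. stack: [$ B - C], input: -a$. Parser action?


handle 'B-C' on top
Action: reduce (B -> B-C)


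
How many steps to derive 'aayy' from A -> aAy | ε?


Derivation: A => aAy => aaAyy => aayy
Steps: 3


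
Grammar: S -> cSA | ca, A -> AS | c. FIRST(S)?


Per alternative of S: FIRST(cSA) = {c}; FIRST(ca) = {c}
FIRST(S) = {c}


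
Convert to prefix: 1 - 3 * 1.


'*' binds tighter: tree is (- 1 (* 3 1))
Prefix: - 1 * 3 1


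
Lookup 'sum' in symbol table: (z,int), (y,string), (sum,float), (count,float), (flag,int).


Lookup 'sum' → type float


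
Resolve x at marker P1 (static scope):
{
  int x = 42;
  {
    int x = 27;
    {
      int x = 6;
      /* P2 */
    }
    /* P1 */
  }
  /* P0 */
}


x declared in the same block as P1
x = 27


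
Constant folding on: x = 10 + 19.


10 + 19 = 29 at compile time
Optimized: x = 29


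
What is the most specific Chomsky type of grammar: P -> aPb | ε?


Single nonterminal LHS, but a^n b^n is not regular
Classification: Type 2 (Context-Free)


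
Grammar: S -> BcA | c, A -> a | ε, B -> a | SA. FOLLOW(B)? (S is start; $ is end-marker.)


$ ∈ FOLLOW(S). For each A -> αBβ: add FIRST(β)\{ε} to FOLLOW(B); if β nullable, add FOLLOW(A).
FOLLOW(B) = {c}


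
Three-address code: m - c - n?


Break into single-operator statements:
t1 = m - c
t2 = t1 - n


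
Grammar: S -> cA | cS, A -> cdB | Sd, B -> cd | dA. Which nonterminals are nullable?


A nonterminal is nullable iff some alternative derives ε (directly, or every symbol in it is nullable)
Nullable: {}


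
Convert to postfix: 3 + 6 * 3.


* has higher precedence, evaluate 6*3 first
Postfix: 3 6 3 * +


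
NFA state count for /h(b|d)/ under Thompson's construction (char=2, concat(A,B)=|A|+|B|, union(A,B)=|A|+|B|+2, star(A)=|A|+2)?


Syntax tree has 3 char leaf(s), 1 union(s), 0 star(s)
chars contribute 3×2 = 6; each union adds +2; each star adds +2
Total: 6 + 2 + 0 = 8 states


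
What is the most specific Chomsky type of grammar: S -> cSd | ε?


Single nonterminal LHS, but c^n d^n is not regular
Classification: Type 2 (Context-Free)


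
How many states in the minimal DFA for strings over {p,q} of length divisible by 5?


Track length mod 5: states 0..4, accept at 0
Minimal DFA: 5 states


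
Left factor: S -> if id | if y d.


Common prefix: 'if'
Factored: S -> if S', S' -> id | y d


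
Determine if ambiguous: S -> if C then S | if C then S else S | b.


dangling else: 'if C then if C then b else b' parses two ways
Ambiguous


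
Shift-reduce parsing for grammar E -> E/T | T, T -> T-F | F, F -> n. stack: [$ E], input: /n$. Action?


shift '/' to continue E -> E/T
Action: shift


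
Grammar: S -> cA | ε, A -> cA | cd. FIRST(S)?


Per alternative of S: FIRST(cA) = {c}; FIRST(ε) = {ε}
FIRST(S) = {c, ε}


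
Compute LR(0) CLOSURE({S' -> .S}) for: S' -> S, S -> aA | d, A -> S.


Start: S' -> .S
For each item with dot before a nonterminal B, add B -> .γ for every B-production
Closure: [S' -> .S, S -> .aA, S -> .d]


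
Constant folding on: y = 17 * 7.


17 * 7 = 119 at compile time
Optimized: y = 119


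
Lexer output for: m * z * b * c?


Scan left to right, longest-match per lexeme
Tokens: ID(m), OP(*), ID(z), OP(*), ID(b), OP(*), ID(c)


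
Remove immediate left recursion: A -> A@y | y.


Left-recursive alternatives: A@y; non-recursive: y
Introduce A': A -> yA', A' -> @yA' | ε


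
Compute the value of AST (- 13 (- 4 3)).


Evaluate inner: (- 4 3) = 1
Evaluate root: (- 13 1) = 12
Result: 12


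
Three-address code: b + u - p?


Break into single-operator statements:
t1 = b + u
t2 = t1 - p


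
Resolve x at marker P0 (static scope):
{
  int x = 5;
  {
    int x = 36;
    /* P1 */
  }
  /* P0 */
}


x declared in the same block as P0
x = 5


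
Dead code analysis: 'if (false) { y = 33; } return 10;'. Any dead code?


condition is constant false, so the whole block is unreachable
Dead: 'if (false) { y = 33; }'


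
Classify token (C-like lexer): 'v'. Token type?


Pattern: letter/underscore followed by alphanumerics, not a keyword
Type: IDENTIFIER


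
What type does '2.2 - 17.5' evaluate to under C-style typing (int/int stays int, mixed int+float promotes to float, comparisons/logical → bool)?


Operand types: float - float
Rule: mixed int/float promotes to float; int/int stays int
Result type: float


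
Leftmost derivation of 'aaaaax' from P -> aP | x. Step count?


Derivation: P => aP => aaP => aaaP => aaaaP => aaaaaP => aaaaax
Steps: 6


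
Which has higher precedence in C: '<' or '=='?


'<' is relational (level 7); '==' is equality (level 6)
Higher level binds tighter
'<' has higher precedence than '=='


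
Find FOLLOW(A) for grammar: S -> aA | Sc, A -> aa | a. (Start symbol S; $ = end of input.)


$ ∈ FOLLOW(S). For each A -> αBβ: add FIRST(β)\{ε} to FOLLOW(B); if β nullable, add FOLLOW(A).
FOLLOW(A) = {$, c}


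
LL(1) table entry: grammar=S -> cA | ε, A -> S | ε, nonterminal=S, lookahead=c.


For [S, c]: 'c' ∈ FIRST(cA)
Entry: S -> cA


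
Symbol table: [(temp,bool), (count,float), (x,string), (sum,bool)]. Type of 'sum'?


Lookup 'sum' → type bool


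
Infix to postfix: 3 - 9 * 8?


* has higher precedence, evaluate 9*8 first
Postfix: 3 9 8 * -


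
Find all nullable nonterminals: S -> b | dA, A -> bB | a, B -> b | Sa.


A nonterminal is nullable iff some alternative derives ε (directly, or every symbol in it is nullable)
Nullable: {}


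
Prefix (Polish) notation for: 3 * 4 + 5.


left-to-right (same/higher precedence on left): tree is (+ (* 3 4) 5)
Prefix: + * 3 4 5


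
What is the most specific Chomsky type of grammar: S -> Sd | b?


Left-linear: every RHS is a terminal or one nonterminal followed by a terminal
Classification: Type 3 (Regular)


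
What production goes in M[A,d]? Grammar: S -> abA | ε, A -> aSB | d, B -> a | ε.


For [A, d]: 'd' ∈ FIRST(d)
Entry: A -> d


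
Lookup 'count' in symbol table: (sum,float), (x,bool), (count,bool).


Lookup 'count' → type bool


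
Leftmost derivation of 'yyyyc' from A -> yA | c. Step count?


Derivation: A => yA => yyA => yyyA => yyyyA => yyyyc
Steps: 5


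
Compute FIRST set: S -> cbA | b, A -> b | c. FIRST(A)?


Per alternative of A: FIRST(b) = {b}; FIRST(c) = {c}
FIRST(A) = {b, c}


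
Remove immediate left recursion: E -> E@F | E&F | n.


Left-recursive alternatives: E@F, E&F; non-recursive: n
Introduce E': E -> nE', E' -> @FE' | &FE' | ε


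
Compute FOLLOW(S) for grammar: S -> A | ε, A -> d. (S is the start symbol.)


$ ∈ FOLLOW(S). For each A -> αBβ: add FIRST(β)\{ε} to FOLLOW(B); if β nullable, add FOLLOW(A).
FOLLOW(S) = {$}


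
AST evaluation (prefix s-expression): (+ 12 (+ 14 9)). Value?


Evaluate inner: (+ 14 9) = 23
Evaluate root: (+ 12 23) = 35
Result: 35


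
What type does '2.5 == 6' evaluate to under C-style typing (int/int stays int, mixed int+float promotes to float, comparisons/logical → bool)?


Operand types: float == int
Rule: comparison yields bool
Result type: bool


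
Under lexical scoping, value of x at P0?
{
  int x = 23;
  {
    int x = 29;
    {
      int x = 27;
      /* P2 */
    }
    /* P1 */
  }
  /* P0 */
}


x declared in the same block as P0
x = 23


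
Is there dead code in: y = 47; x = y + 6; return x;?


y is read by x's definition; x is returned
No dead code


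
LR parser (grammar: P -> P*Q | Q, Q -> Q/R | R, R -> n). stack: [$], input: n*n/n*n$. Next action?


no handle on stack; shift 'n'
Action: shift


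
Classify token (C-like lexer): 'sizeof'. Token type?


Pattern: reserved word
Type: KEYWORD


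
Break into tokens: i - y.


Scan left to right, longest-match per lexeme
Tokens: ID(i), OP(-), ID(y)


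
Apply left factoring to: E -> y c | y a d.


Common prefix: 'y'
Factored: E -> y E', E' -> c | a d


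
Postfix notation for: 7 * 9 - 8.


Left to right (same or higher precedence on left)
Postfix: 7 9 * 8 -


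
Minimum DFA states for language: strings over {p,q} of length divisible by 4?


Track length mod 4: states 0..3, accept at 0
Minimal DFA: 4 states


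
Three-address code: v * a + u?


Break into single-operator statements:
t1 = v * a
t2 = t1 + u


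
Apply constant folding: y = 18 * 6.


18 * 6 = 108 at compile time
Optimized: y = 108


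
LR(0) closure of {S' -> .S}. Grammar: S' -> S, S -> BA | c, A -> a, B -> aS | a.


Start: S' -> .S
For each item with dot before a nonterminal B, add B -> .γ for every B-production
Closure: [S' -> .S, S -> .BA, S -> .c, B -> .aS, B -> .a]


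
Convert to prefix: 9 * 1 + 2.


left-to-right (same/higher precedence on left): tree is (+ (* 9 1) 2)
Prefix: + * 9 1 2


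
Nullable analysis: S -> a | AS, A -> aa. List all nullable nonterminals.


A nonterminal is nullable iff some alternative derives ε (directly, or every symbol in it is nullable)
Nullable: {}


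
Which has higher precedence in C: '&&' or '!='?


'!=' is equality (level 6); '&&' is logical AND (level 2)
Higher level binds tighter
'!=' has higher precedence than '&&'


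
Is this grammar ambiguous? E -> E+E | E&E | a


'a+a&a' has two parse trees (no precedence encoded between + and &)
Ambiguous


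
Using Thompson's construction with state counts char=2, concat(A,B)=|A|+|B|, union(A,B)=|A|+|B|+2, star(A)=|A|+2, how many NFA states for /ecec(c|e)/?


Syntax tree has 6 char leaf(s), 1 union(s), 0 star(s)
chars contribute 6×2 = 12; each union adds +2; each star adds +2
Total: 12 + 2 + 0 = 14 states


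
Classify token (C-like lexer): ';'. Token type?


Pattern: delimiter/punctuation
Type: PUNCTUATION


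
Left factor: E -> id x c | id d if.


Common prefix: 'id'
Factored: E -> id E', E' -> x c | d if


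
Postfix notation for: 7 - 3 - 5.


Left to right (same or higher precedence on left)
Postfix: 7 3 - 5 -


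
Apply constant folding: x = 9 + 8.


9 + 8 = 17 at compile time
Optimized: x = 17


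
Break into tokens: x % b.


Scan left to right, longest-match per lexeme
Tokens: ID(x), OP(%), ID(b)


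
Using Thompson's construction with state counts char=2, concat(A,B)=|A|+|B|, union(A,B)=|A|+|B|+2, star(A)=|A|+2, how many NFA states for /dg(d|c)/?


Syntax tree has 4 char leaf(s), 1 union(s), 0 star(s)
chars contribute 4×2 = 8; each union adds +2; each star adds +2
Total: 8 + 2 + 0 = 10 states


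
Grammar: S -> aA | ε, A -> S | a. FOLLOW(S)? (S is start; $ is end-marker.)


$ ∈ FOLLOW(S). For each A -> αBβ: add FIRST(β)\{ε} to FOLLOW(B); if β nullable, add FOLLOW(A).
FOLLOW(S) = {$}


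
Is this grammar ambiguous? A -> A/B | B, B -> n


precedence layered via separate nonterminal B: deterministic
Unambiguous


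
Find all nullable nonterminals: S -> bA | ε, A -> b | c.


A nonterminal is nullable iff some alternative derives ε (directly, or every symbol in it is nullable)
Nullable: {S}


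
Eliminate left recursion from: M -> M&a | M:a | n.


Left-recursive alternatives: M&a, M:a; non-recursive: n
Introduce M': M -> nM', M' -> &aM' | :aM' | ε


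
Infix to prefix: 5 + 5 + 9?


left-to-right (same/higher precedence on left): tree is (+ (+ 5 5) 9)
Prefix: + + 5 5 9


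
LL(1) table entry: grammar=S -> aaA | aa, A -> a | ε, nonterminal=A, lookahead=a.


For [A, a]: 'a' ∈ FIRST(a)
Entry: A -> a


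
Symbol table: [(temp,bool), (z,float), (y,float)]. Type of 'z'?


Lookup 'z' → type float


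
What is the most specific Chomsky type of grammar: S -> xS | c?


Right-linear: every RHS is a terminal or a terminal followed by one nonterminal
Classification: Type 3 (Regular)


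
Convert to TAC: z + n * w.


Break into single-operator statements:
t1 = n * w
t2 = z + t1


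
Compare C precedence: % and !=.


'%' is multiplicative (level 10); '!=' is equality (level 6)
Higher level binds tighter
'%' has higher precedence than '!='


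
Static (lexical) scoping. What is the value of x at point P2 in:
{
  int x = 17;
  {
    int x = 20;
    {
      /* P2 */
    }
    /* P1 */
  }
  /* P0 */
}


P2's block does not declare x; resolves to the enclosing declaration at depth 1
x = 20


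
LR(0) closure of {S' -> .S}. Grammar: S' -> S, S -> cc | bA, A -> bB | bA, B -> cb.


Start: S' -> .S
For each item with dot before a nonterminal B, add B -> .γ for every B-production
Closure: [S' -> .S, S -> .cc, S -> .bA]


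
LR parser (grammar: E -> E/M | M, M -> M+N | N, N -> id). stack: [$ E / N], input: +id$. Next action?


'N' (not preceded by M+) is the handle for M -> N
Action: reduce (M -> N)


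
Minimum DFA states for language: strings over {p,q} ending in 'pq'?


Track the longest suffix of input matching a prefix of 'pq': 3 classes (prefixes of length 0..2)
Minimal DFA: 3 states


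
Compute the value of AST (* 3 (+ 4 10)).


Evaluate inner: (+ 4 10) = 14
Evaluate root: (* 3 14) = 42
Result: 42


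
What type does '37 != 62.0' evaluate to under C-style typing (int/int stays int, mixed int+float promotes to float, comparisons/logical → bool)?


Operand types: int != float
Rule: comparison yields bool
Result type: bool


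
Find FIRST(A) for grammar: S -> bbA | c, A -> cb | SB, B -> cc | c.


Per alternative of A: FIRST(cb) = {c}; FIRST(SB) = {b, c}
FIRST(A) = {b, c}


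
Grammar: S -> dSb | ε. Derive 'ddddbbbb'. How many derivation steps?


Derivation: S => dSb => ddSbb => dddSbbb => ddddSbbbb => ddddbbbb
Steps: 5


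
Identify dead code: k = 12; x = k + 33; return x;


k is read by x's definition; x is returned
No dead code


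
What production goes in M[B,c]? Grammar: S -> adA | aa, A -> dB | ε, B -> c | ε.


For [B, c]: 'c' ∈ FIRST(c)
Entry: B -> c


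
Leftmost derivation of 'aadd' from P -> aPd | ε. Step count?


Derivation: P => aPd => aaPdd => aadd
Steps: 3


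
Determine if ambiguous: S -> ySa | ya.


balanced y^n…a^n: each string has a unique parse
Unambiguous


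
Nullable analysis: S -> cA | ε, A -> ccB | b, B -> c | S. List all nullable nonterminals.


A nonterminal is nullable iff some alternative derives ε (directly, or every symbol in it is nullable)
Nullable: {B, S}


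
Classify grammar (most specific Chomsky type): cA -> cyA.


LHS has context (more than one symbol) and |LHS| ≤ |RHS|
Classification: Type 1 (Context-Sensitive)


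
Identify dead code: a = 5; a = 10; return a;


first assignment to a is overwritten before any read
Dead: 'a = 5'


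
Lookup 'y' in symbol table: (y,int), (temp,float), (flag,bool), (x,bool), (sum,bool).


Lookup 'y' → type int


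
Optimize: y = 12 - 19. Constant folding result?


12 - 19 = -7 at compile time
Optimized: y = -7


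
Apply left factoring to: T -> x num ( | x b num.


Common prefix: 'x'
Factored: T -> x T', T' -> num ( | b num


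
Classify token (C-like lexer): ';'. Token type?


Pattern: delimiter/punctuation
Type: PUNCTUATION


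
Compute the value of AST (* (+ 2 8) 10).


Evaluate inner: (+ 2 8) = 10
Evaluate root: (* 10 10) = 100
Result: 100


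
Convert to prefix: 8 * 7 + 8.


left-to-right (same/higher precedence on left): tree is (+ (* 8 7) 8)
Prefix: + * 8 7 8


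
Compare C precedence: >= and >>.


'>>' is shift (level 8); '>=' is relational (level 7)
Higher level binds tighter
'>>' has higher precedence than '>='


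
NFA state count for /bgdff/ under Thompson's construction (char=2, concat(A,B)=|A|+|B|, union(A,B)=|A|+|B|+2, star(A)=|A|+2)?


Syntax tree has 5 char leaf(s), 0 union(s), 0 star(s)
chars contribute 5×2 = 10; each union adds +2; each star adds +2
Total: 10 + 0 + 0 = 10 states


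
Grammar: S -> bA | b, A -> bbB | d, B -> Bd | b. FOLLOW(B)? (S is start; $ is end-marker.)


$ ∈ FOLLOW(S). For each A -> αBβ: add FIRST(β)\{ε} to FOLLOW(B); if β nullable, add FOLLOW(A).
FOLLOW(B) = {$, d}


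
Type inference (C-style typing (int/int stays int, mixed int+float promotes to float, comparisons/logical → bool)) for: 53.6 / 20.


Operand types: float / int
Rule: mixed int/float promotes to float; int/int stays int
Result type: float


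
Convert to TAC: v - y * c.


Break into single-operator statements:
t1 = y * c
t2 = v - t1


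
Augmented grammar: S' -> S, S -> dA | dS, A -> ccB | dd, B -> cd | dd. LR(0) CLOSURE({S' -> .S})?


Start: S' -> .S
For each item with dot before a nonterminal B, add B -> .γ for every B-production
Closure: [S' -> .S, S -> .dA, S -> .dS]
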